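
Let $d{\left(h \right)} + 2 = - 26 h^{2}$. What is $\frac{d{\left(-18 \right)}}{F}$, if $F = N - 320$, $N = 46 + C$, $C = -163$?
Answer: $\frac{8426}{437} \approx 19.281$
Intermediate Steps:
$d{\left(h \right)} = -2 - 26 h^{2}$
$N = -117$ ($N = 46 - 163 = -117$)
$F = -437$ ($F = -117 - 320 = -437$)
$\frac{d{\left(-18 \right)}}{F} = \frac{-2 - 26 \left(-18\right)^{2}}{-437} = \left(-2 - 8424\right) \left(- \frac{1}{437}\right) = \left(-8426\right) \left(- \frac{1}{437}\right) = \frac{8426}{437}$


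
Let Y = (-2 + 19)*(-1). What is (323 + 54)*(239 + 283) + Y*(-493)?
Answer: 205175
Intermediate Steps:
Y = -17 (Y = 17*(-1) = -17)
(323 + 54)*(239 + 283) + Y*(-493) = (323 + 54)*(239 + 283) - 17*(-493) = 377*522 + 8381 = 196794 + 8381 = 205175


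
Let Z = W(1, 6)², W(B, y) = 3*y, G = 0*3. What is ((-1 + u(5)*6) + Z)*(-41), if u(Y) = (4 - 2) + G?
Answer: -13735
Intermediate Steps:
G = 0
u(Y) = 2 (u(Y) = (4 - 2) + 0 = 2 + 0 = 2)
Z = 324 (Z = (3*6)² = 18² = 324)
((-1 + u(5)*6) + Z)*(-41) = ((-1 + 2*6) + 324)*(-41) = ((-1 + 12) + 324)*(-41) = (11 + 324)*(-41) = 335*(-41) = -13735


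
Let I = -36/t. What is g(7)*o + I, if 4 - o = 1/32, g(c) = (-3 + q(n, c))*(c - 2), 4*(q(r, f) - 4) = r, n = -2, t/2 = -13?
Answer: 9407/832 ≈ 11.306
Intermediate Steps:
t = -26 (t = 2*(-13) = -26)
q(r, f) = 4 + r/4
g(c) = -1 + c/2 (g(c) = (-3 + (4 + (¼)*(-2)))*(c - 2) = (-3 + (4 - ½))*(-2 + c) = (-3 + 7/2)*(-2 + c) = (-2 + c)/2 = -1 + c/2)
o = 127/32 (o = 4 - 1/32 = 127/32 ≈ 3.9688)
I = 18/13 (I = -36/(-26) = -36*(-1/26) = 18/13 ≈ 1.3846)
g(7)*o + I = (-1 + (½)*7)*(127/32) + 18/13 = (-1 + 7/2)*(127/32) + 18/13 = (5/2)*(127/32) + 18/13 = 635/64 + 18/13 = 9407/832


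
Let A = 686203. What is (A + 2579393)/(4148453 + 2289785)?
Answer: 1632798/3219119 ≈ 0.50722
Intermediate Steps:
(A + 2579393)/(4148453 + 2289785) = (686203 + 2579393)/(4148453 + 2289785) = 3265596/6438238 = 3265596*(1/6438238) = 1632798/3219119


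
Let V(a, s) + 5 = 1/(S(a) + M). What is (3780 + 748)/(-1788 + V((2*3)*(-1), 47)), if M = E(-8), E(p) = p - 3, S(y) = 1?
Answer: -45280/17931 ≈ -2.5252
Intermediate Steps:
E(p) = -3 + p
M = -11 (M = -3 - 8 = -11)
V(a, s) = -51/10 (V(a, s) = -5 + 1/(1 - 11) = -5 + 1/(-10) = -5 - ⅒ = -51/10)
(3780 + 748)/(-1788 + V((2*3)*(-1), 47)) = (3780 + 748)/(-1788 - 51/10) = 4528/(-17931/10) = 4528*(-10/17931) = -45280/17931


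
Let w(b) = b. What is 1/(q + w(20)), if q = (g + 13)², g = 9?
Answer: 1/504 ≈ 0.0019841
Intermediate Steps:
q = 484 (q = (9 + 13)² = 22² = 484)
1/(q + w(20)) = 1/(484 + 20) = 1/504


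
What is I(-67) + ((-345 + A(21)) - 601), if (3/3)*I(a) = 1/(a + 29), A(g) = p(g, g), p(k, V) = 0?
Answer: -35949/38 ≈ -946.03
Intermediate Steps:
A(g) = 0
I(a) = 1/(29 + a) (I(a) = 1/(a + 29) = 1/(29 + a))
I(-67) + ((-345 + A(21)) - 601) = 1/(29 - 67) + ((-345 + 0) - 601) = 1/(-38) + (-345 - 601) = -1/38 - 946 = -35949/38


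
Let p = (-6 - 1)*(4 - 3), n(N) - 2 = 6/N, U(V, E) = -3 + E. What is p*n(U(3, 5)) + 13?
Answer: -22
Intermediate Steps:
n(N) = 2 + 6/N
p = -7 (p = -7*1 = -7)
p*n(U(3, 5)) + 13 = -7*(2 + 6/(-3 + 5)) + 13 = -7*(2 + 6/2) + 13 = -7*(2 + 6*(½)) + 13 = -7*(2 + 3) + 13 = -7*5 + 13 = -35 + 13 = -22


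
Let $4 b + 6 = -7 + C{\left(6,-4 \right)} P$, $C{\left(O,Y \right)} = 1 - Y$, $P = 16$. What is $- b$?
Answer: $- \frac{67}{4} \approx -16.75$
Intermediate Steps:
$b = \frac{67}{4}$ ($b = - \frac{3}{2} + \frac{-7 + \left(1 - -4\right) 16}{4} = - \frac{3}{2} + \frac{-7 + \left(1 + 4\right) 16}{4} = - \frac{3}{2} + \frac{-7 + 5 \cdot 16}{4} = - \frac{3}{2} + \frac{-7 + 80}{4} = - \frac{3}{2} + \frac{1}{4} \cdot 73 = - \frac{3}{2} + \frac{73}{4} = \frac{67}{4} \approx 16.75$)
$- b = \left(-1\right) \frac{67}{4} = - \frac{67}{4}$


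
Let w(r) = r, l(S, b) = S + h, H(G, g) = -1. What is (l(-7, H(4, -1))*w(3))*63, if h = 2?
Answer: -945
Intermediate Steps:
l(S, b) = 2 + S (l(S, b) = S + 2 = 2 + S)
(l(-7, H(4, -1))*w(3))*63 = ((2 - 7)*3)*63 = -5*3*63 = -15*63 = -945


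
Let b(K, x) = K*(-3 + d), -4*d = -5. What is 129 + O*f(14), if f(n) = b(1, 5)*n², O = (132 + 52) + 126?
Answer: -106201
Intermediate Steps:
d = 5/4 (d = -¼*(-5) = 5/4 ≈ 1.2500)
O = 310 (O = 184 + 126 = 310)
b(K, x) = -7*K/4 (b(K, x) = K*(-3 + 5/4) = K*(-7/4) = -7*K/4)
f(n) = -7*n²/4 (f(n) = (-7/4*1)*n² = -7*n²/4)
129 + O*f(14) = 129 + 310*(-7/4*14²) = 129 + 310*(-7/4*196) = 129 + 310*(-343) = 129 - 106330 = -106201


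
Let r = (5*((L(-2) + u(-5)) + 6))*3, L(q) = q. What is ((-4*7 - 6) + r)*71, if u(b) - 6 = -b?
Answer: 13561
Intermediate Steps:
u(b) = 6 - b
r = 225 (r = (5*((-2 + (6 - 1*(-5))) + 6))*3 = (5*((-2 + (6 + 5)) + 6))*3 = (5*((-2 + 11) + 6))*3 = (5*(9 + 6))*3 = (5*15)*3 = 75*3 = 225)
((-4*7 - 6) + r)*71 = ((-4*7 - 6) + 225)*71 = ((-28 - 6) + 225)*71 = (-34 + 225)*71 = 191*71 = 13561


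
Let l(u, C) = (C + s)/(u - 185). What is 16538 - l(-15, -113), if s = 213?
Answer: 33077/2 ≈ 16539.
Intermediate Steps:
l(u, C) = (213 + C)/(-185 + u) (l(u, C) = (C + 213)/(u - 185) = (213 + C)/(-185 + u))
16538 - l(-15, -113) = 16538 - (213 - 113)/(-185 - 15) = 16538 - 100/(-200) = 16538 - (-1)*100/200 = 16538 - 1*(-½) = 16538 + ½ = 33077/2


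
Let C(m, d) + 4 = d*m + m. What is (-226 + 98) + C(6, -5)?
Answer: -156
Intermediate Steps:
C(m, d) = -4 + m + d*m (C(m, d) = -4 + (d*m + m) = -4 + (m + d*m) = -4 + m + d*m)
(-226 + 98) + C(6, -5) = (-226 + 98) + (-4 + 6 - 5*6) = -128 + (-4 + 6 - 30) = -128 - 28 = -156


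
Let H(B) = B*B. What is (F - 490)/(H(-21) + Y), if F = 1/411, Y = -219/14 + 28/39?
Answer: -36652798/31871269 ≈ -1.1500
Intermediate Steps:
H(B) = B²
Y = -8149/546 (Y = -219*1/14 + 28*(1/39) = -219/14 + 28/39 = -8149/546 ≈ -14.925)
F = 1/411 ≈ 0.0024331
(F - 490)/(H(-21) + Y) = (1/411 - 490)/((-21)² - 8149/546) = -201389/(411*(441 - 8149/546)) = -201389/(411*232637/546) = -201389/411*546/232637 = -36652798/31871269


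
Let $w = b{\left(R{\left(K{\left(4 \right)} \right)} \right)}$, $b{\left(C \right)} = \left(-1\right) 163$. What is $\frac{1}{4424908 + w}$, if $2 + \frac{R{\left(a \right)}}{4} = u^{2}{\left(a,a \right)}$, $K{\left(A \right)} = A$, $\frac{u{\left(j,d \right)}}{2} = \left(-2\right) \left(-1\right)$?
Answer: $\frac{1}{4424745} \approx 2.26 \cdot 10^{-7}$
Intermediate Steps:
$u{\left(j,d \right)} = 4$ ($u{\left(j,d \right)} = 2 \left(\left(-2\right) \left(-1\right)\right) = 2 \cdot 2 = 4$)
$R{\left(a \right)} = 56$ ($R{\left(a \right)} = -8 + 4 \cdot 4^{2} = -8 + 4 \cdot 16 = -8 + 64 = 56$)
$b{\left(C \right)} = -163$
$w = -163$
$\frac{1}{4424908 + w} = \frac{1}{4424908 - 163} = \frac{1}{4424745}$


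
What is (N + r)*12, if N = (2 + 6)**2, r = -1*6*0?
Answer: 768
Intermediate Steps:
r = 0 (r = -6*0 = 0)
N = 64 (N = 8**2 = 64)
(N + r)*12 = (64 + 0)*12 = 64*12 = 768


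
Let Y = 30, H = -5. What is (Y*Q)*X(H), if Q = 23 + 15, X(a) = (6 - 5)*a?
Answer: -5700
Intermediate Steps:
X(a) = a (X(a) = 1*a = a)
Q = 38
(Y*Q)*X(H) = (30*38)*(-5) = 1140*(-5) = -5700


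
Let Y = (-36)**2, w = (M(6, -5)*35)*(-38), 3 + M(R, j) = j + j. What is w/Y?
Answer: 8645/648 ≈ 13.341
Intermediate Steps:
M(R, j) = -3 + 2*j (M(R, j) = -3 + (j + j) = -3 + 2*j)
w = 17290 (w = ((-3 + 2*(-5))*35)*(-38) = ((-3 - 10)*35)*(-38) = -13*35*(-38) = -455*(-38) = 17290)
Y = 1296
w/Y = 17290/1296 = 17290*(1/1296) = 8645/648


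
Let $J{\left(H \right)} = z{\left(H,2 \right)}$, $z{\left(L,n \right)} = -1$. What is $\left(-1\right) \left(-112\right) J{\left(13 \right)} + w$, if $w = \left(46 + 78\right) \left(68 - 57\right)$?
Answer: $1252$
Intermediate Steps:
$J{\left(H \right)} = -1$
$w = 1364$ ($w = 124 \cdot 11 = 1364$)
$\left(-1\right) \left(-112\right) J{\left(13 \right)} + w = \left(-1\right) \left(-112\right) \left(-1\right) + 1364 = 112 \left(-1\right) + 1364 = -112 + 1364 = 1252$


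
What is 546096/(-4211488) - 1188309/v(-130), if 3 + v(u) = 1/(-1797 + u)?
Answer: 150683796034533/380481619 ≈ 3.9603e+5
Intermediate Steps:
v(u) = -3 + 1/(-1797 + u)
546096/(-4211488) - 1188309/v(-130) = 546096/(-4211488) - 1188309*(-1797 - 130)/(5392 - 3*(-130)) = 546096*(-1/4211488) - 1188309*(-1927/(5392 + 390)) = -34131/263218 - 1188309/((-1/1927*5782)) = -34131/263218 - 1188309/(-5782/1927) = -34131/263218 - 1188309*(-1927/5782) = -34131/263218 + 2289871443/5782 = 150683796034533/380481619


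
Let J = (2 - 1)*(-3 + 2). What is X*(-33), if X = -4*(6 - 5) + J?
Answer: 165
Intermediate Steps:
J = -1 (J = 1*(-1) = -1)
X = -5 (X = -4*(6 - 5) - 1 = -4*1 - 1 = -4 - 1 = -5)
X*(-33) = -5*(-33) = 165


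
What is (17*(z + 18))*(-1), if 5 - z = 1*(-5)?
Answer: -476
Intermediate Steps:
z = 10 (z = 5 - (-5) = 5 - 1*(-5) = 5 + 5 = 10)
(17*(z + 18))*(-1) = (17*(10 + 18))*(-1) = (17*28)*(-1) = 476*(-1) = -476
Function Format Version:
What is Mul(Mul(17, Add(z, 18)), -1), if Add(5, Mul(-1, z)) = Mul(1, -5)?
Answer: -476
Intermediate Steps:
z = 10 (z = Add(5, Mul(-1, Mul(1, -5))) = Add(5, Mul(-1, -5)) = Add(5, 5) = 10)
Mul(Mul(17, Add(z, 18)), -1) = Mul(Mul(17, Add(10, 18)), -1) = Mul(Mul(17, 28), -1) = Mul(476, -1) = -476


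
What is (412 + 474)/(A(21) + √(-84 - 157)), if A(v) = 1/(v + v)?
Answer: 37212/425125 - 1562904*I*√241/425125 ≈ 0.087532 - 57.072*I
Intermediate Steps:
A(v) = 1/(2*v)
(412 + 474)/(A(21) + √(-84 - 157)) = (412 + 474)/((½)/21 + √(-84 - 157)) = 886/((½)*(1/21) + √(-241)) = 886/(1/42 + I*√241)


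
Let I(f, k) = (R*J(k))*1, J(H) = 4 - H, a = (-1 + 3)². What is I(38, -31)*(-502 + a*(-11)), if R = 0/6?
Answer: 0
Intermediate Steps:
a = 4 (a = 2² = 4)
R = 0 (R = 0*(⅙) = 0)
I(f, k) = 0 (I(f, k) = (0*(4 - k))*1 = 0*1 = 0)
I(38, -31)*(-502 + a*(-11)) = 0*(-502 + 4*(-11)) = 0*(-502 - 44) = 0*(-546) = 0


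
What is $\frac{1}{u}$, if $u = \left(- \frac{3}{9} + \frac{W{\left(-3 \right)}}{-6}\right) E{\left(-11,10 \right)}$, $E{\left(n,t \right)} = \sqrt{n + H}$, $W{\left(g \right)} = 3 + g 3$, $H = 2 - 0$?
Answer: $- \frac{i}{2} \approx - 0.5 i$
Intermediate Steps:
$H = 2$ ($H = 2 + 0 = 2$)
$W{\left(g \right)} = 3 + 3 g$
$E{\left(n,t \right)} = \sqrt{2 + n}$ ($E{\left(n,t \right)} = \sqrt{n + 2} = \sqrt{2 + n}$)
$u = 2 i$ ($u = \left(- \frac{3}{9} + \frac{3 + 3 \left(-3\right)}{-6}\right) \sqrt{2 - 11} = \left(\left(-3\right) \frac{1}{9} + \left(3 - 9\right) \left(- \frac{1}{6}\right)\right) \sqrt{-9} = \left(- \frac{1}{3} - -1\right) 3 i = \left(- \frac{1}{3} + 1\right) 3 i = \frac{2 \cdot 3 i}{3} = 2 i \approx 2.0 i$)
$\frac{1}{u} = \frac{1}{2 i} = - \frac{i}{2}$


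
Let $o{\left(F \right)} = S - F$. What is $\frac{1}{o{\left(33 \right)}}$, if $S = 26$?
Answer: $- \frac{1}{7} \approx -0.14286$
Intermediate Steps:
$o{\left(F \right)} = 26 - F$
$\frac{1}{o{\left(33 \right)}} = \frac{1}{26 - 33} = \frac{1}{-7} = - \frac{1}{7}$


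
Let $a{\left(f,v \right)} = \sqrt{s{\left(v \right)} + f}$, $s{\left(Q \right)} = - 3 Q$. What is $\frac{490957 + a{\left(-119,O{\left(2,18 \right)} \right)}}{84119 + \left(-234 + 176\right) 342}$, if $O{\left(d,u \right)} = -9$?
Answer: $\frac{490957}{64283} + \frac{2 i \sqrt{23}}{64283} \approx 7.6374 + 0.00014921 i$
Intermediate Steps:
$a{\left(f,v \right)} = \sqrt{f - 3 v}$ ($a{\left(f,v \right)} = \sqrt{- 3 v + f} = \sqrt{f - 3 v}$)
$\frac{490957 + a{\left(-119,O{\left(2,18 \right)} \right)}}{84119 + \left(-234 + 176\right) 342} = \frac{490957 + \sqrt{-119 - -27}}{84119 + \left(-234 + 176\right) 342} = \frac{490957 + \sqrt{-119 + 27}}{84119 - 19836} = \frac{490957 + \sqrt{-92}}{84119 - 19836} = \frac{490957 + 2 i \sqrt{23}}{64283} = \left(490957 + 2 i \sqrt{23}\right) \frac{1}{64283} = \frac{490957}{64283} + \frac{2 i \sqrt{23}}{64283}$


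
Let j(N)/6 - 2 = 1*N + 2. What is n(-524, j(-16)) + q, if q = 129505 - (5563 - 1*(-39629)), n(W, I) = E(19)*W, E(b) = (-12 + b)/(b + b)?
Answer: 1600113/19 ≈ 84217.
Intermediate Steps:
j(N) = 24 + 6*N (j(N) = 12 + 6*(1*N + 2) = 12 + 6*(N + 2) = 12 + 6*(2 + N) = 12 + (12 + 6*N) = 24 + 6*N)
E(b) = (-12 + b)/(2*b) (E(b) = (-12 + b)/((2*b)) = (-12 + b)*(1/(2*b)) = (-12 + b)/(2*b))
n(W, I) = 7*W/38 (n(W, I) = ((1/2)*(-12 + 19)/19)*W = ((1/2)*(1/19)*7)*W = 7*W/38)
q = 84313 (q = 129505 - (5563 + 39629) = 129505 - 1*45192 = 129505 - 45192 = 84313)
n(-524, j(-16)) + q = (7/38)*(-524) + 84313 = -1834/19 + 84313 = 1600113/19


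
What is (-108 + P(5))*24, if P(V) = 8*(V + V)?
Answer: -672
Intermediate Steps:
P(V) = 16*V (P(V) = 8*(2*V) = 16*V)
(-108 + P(5))*24 = (-108 + 16*5)*24 = (-108 + 80)*24 = -28*24 = -672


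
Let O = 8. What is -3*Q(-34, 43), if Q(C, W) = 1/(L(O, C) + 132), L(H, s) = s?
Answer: -3/98 ≈ -0.030612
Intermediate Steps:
Q(C, W) = 1/(132 + C) (Q(C, W) = 1/(C + 132) = 1/(132 + C))
-3*Q(-34, 43) = -3/(132 - 34) = -3/98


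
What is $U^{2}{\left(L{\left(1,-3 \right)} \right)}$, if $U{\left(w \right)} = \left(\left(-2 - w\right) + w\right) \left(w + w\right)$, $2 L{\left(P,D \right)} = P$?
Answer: $4$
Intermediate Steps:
$L{\left(P,D \right)} = \frac{P}{2}$
$U{\left(w \right)} = - 4 w$ ($U{\left(w \right)} = - 2 \cdot 2 w = - 4 w$)
$U^{2}{\left(L{\left(1,-3 \right)} \right)} = \left(- 4 \cdot \frac{1}{2} \cdot 1\right)^{2} = \left(\left(-4\right) \frac{1}{2}\right)^{2} = \left(-2\right)^{2} = 4$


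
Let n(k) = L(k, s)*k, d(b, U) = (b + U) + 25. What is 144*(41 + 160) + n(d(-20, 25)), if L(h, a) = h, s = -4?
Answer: 29844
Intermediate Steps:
d(b, U) = 25 + U + b (d(b, U) = (U + b) + 25 = 25 + U + b)
n(k) = k² (n(k) = k*k = k²)
144*(41 + 160) + n(d(-20, 25)) = 144*(41 + 160) + (25 + 25 - 20)² = 144*201 + 30² = 28944 + 900 = 29844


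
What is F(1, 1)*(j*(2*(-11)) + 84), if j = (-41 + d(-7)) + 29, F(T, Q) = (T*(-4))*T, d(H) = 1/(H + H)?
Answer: -9788/7 ≈ -1398.3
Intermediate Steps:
d(H) = 1/(2*H)
F(T, Q) = -4*T² (F(T, Q) = (-4*T)*T = -4*T²)
j = -169/14 (j = (-41 + (½)/(-7)) + 29 = (-41 + (½)*(-⅐)) + 29 = (-41 - 1/14) + 29 = -575/14 + 29 = -169/14 ≈ -12.071)
F(1, 1)*(j*(2*(-11)) + 84) = (-4*1²)*(-169*(-11)/7 + 84) = (-4*1)*(-169/14*(-22) + 84) = -4*(1859/7 + 84) = -4*2447/7 = -9788/7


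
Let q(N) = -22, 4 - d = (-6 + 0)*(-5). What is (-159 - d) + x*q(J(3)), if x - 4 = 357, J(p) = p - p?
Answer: -8075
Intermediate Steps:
J(p) = 0
d = -26 (d = 4 - (-6 + 0)*(-5) = 4 - (-6)*(-5) = 4 - 1*30 = 4 - 30 = -26)
x = 361 (x = 4 + 357 = 361)
(-159 - d) + x*q(J(3)) = (-159 - 1*(-26)) + 361*(-22) = (-159 + 26) - 7942 = -133 - 7942 = -8075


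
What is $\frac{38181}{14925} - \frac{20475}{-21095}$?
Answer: $\frac{74067838}{20989525} \approx 3.5288$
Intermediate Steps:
$\frac{38181}{14925} - \frac{20475}{-21095} = 38181 \cdot \frac{1}{14925} - - \frac{4095}{4219} = \frac{12727}{4975} + \frac{4095}{4219} = \frac{74067838}{20989525}$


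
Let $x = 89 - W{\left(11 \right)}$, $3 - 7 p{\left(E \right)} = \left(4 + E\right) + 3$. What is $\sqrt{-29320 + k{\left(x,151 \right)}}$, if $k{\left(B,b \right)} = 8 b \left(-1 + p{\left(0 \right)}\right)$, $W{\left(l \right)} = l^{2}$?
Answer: $\frac{4 i \sqrt{95606}}{7} \approx 176.69 i$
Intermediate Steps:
$p{\left(E \right)} = - \frac{4}{7} - \frac{E}{7}$ ($p{\left(E \right)} = \frac{3}{7} - \frac{\left(4 + E\right) + 3}{7} = \frac{3}{7} - \frac{7 + E}{7} = \frac{3}{7} - \left(1 + \frac{E}{7}\right) = - \frac{4}{7} - \frac{E}{7}$)
$x = -32$ ($x = 89 - 11^{2} = 89 - 121 = -32$)
$k{\left(B,b \right)} = - \frac{88 b}{7}$ ($k{\left(B,b \right)} = 8 b \left(-1 - \frac{4}{7}\right) = 8 b \left(- \frac{11}{7}\right) = - \frac{88 b}{7}$)
$\sqrt{-29320 + k{\left(x,151 \right)}} = \sqrt{-29320 - \frac{13288}{7}} = \sqrt{- \frac{218528}{7}} = \frac{4 i \sqrt{95606}}{7}$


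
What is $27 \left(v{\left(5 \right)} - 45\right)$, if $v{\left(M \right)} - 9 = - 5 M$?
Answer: $-1647$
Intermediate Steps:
$v{\left(M \right)} = 9 - 5 M$
$27 \left(v{\left(5 \right)} - 45\right) = 27 \left(\left(9 - 25\right) - 45\right) = 27 \left(-16 - 45\right) = 27 \left(-61\right) = -1647$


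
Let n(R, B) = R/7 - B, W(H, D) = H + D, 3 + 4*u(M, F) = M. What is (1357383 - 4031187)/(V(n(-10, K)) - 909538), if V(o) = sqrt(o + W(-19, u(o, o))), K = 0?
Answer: 68093937591456/23163262457035 + 16042824*I*sqrt(469)/23163262457035 ≈ 2.9397 + 1.4999e-5*I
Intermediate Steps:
u(M, F) = -3/4 + M/4
W(H, D) = D + H
n(R, B) = -B + R/7 (n(R, B) = R*(1/7) - B = R/7 - B = -B + R/7)
V(o) = sqrt(-79/4 + 5*o/4) (V(o) = sqrt(o + ((-3/4 + o/4) - 19)) = sqrt(o + (-79/4 + o/4)) = sqrt(-79/4 + 5*o/4))
(1357383 - 4031187)/(V(n(-10, K)) - 909538) = (1357383 - 4031187)/(sqrt(-79 + 5*(-1*0 + (1/7)*(-10)))/2 - 909538) = -2673804/(sqrt(-79 + 5*(0 - 10/7))/2 - 909538) = -2673804/(sqrt(-79 + 5*(-10/7))/2 - 909538) = -2673804/(sqrt(-79 - 50/7)/2 - 909538) = -2673804/(sqrt(-603/7)/2 - 909538) = -2673804/((3*I*sqrt(469)/7)/2 - 909538) = -2673804/(3*I*sqrt(469)/14 - 909538) = -2673804/(-909538 + 3*I*sqrt(469)/14)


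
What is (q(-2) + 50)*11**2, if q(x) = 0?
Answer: 6050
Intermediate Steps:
(q(-2) + 50)*11**2 = (0 + 50)*11**2 = 50*121 = 6050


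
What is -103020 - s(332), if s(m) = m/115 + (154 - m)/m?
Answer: -1966696677/19090 ≈ -1.0302e+5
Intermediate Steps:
s(m) = m/115 + (154 - m)/m (s(m) = m*(1/115) + (154 - m)/m = m/115 + (154 - m)/m)
-103020 - s(332) = -103020 - (-1 + 154/332 + (1/115)*332) = -103020 - (-1 + 154*(1/332) + 332/115) = -103020 - (-1 + 77/166 + 332/115) = -103020 - 1*44877/19090 = -103020 - 44877/19090 = -1966696677/19090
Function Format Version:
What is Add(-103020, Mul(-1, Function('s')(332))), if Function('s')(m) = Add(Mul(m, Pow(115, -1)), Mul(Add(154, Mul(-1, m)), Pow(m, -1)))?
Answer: Rational(-1966696677, 19090) ≈ -1.0302e+5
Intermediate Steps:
Function('s')(m) = Add(Mul(Rational(1, 115), m), Mul(Pow(m, -1), Add(154, Mul(-1, m)))) (Function('s')(m) = Add(Mul(m, Rational(1, 115)), Mul(Pow(m, -1), Add(154, Mul(-1, m)))) = Add(Mul(Rational(1, 115), m), Mul(Pow(m, -1), Add(154, Mul(-1, m)))))
Add(-103020, Mul(-1, Function('s')(332))) = Add(-103020, Mul(-1, Add(-1, Mul(154, Pow(332, -1)), Mul(Rational(1, 115), 332)))) = Add(-103020, Mul(-1, Add(-1, Mul(154, Rational(1, 332)), Rational(332, 115)))) = Add(-103020, Mul(-1, Add(-1, Rational(77, 166), Rational(332, 115)))) = Add(-103020, Mul(-1, Rational(44877, 19090))) = Add(-103020, Rational(-44877, 19090)) = Rational(-1966696677, 19090)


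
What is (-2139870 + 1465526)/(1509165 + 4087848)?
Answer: -674344/5597013 ≈ -0.12048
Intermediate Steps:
(-2139870 + 1465526)/(1509165 + 4087848) = -674344/5597013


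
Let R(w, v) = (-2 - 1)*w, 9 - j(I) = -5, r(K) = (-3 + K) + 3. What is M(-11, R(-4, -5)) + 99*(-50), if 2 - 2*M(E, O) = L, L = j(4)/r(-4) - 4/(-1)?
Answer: -19797/4 ≈ -4949.3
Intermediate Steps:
r(K) = K
j(I) = 14 (j(I) = 9 - 1*(-5) = 9 + 5 = 14)
L = 1/2 (L = 14/(-4) - 4/(-1) = 14*(-1/4) - 4*(-1) = -7/2 + 4 = 1/2 ≈ 0.50000)
R(w, v) = -3*w
M(E, O) = 3/4 (M(E, O) = 1 - 1/2*1/2 = 1 - 1/4 = 3/4)
M(-11, R(-4, -5)) + 99*(-50) = 3/4 + 99*(-50) = 3/4 - 4950 = -19797/4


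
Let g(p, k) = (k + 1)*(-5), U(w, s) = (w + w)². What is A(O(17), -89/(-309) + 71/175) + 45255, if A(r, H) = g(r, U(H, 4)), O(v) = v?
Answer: 26457526705466/584821125 ≈ 45240.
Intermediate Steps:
U(w, s) = 4*w² (U(w, s) = (2*w)² = 4*w²)
g(p, k) = -5 - 5*k (g(p, k) = (1 + k)*(-5) = -5 - 5*k)
A(r, H) = -5 - 20*H²
A(O(17), -89/(-309) + 71/175) + 45255 = (-5 - 20*(-89/(-309) + 71/175)²) + 45255 = (-5 - 20*(-89*(-1/309) + 71*(1/175))²) + 45255 = (-5 - 20*(89/309 + 71/175)²) + 45255 = (-5 - 20*(37514/54075)²) + 45255 = (-5 - 20*1407300196/2924105625) + 45255 = (-5 - 5629200784/584821125) + 45255 = -8553306409/584821125 + 45255 = 26457526705466/584821125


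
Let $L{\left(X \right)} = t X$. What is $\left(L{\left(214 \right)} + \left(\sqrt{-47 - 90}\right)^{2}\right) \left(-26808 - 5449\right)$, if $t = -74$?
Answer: $515241061$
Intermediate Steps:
$L{\left(X \right)} = - 74 X$
$\left(L{\left(214 \right)} + \left(\sqrt{-47 - 90}\right)^{2}\right) \left(-26808 - 5449\right) = \left(\left(-74\right) 214 + \left(\sqrt{-47 - 90}\right)^{2}\right) \left(-26808 - 5449\right) = \left(-15836 + \left(\sqrt{-137}\right)^{2}\right) \left(-32257\right) = \left(-15836 + \left(i \sqrt{137}\right)^{2}\right) \left(-32257\right) = \left(-15836 - 137\right) \left(-32257\right) = \left(-15973\right) \left(-32257\right) = 515241061$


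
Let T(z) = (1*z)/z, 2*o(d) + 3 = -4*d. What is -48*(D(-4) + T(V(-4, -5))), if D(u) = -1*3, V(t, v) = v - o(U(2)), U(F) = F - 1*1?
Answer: 96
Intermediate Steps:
U(F) = -1 + F (U(F) = F - 1 = -1 + F)
o(d) = -3/2 - 2*d (o(d) = -3/2 + (-4*d)/2 = -3/2 - 2*d)
V(t, v) = 7/2 + v (V(t, v) = v - (-3/2 - 2*(-1 + 2)) = v - (-3/2 - 2*1) = v - (-3/2 - 2) = v - 1*(-7/2) = v + 7/2 = 7/2 + v)
T(z) = 1 (T(z) = z/z = 1)
D(u) = -3
-48*(D(-4) + T(V(-4, -5))) = -48*(-3 + 1) = -48*(-2) = 96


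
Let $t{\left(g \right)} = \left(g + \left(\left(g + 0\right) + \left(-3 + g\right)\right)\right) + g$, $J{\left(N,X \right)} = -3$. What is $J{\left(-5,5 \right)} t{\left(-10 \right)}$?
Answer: $129$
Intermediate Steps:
$t{\left(g \right)} = -3 + 4 g$ ($t{\left(g \right)} = \left(g + \left(g + \left(-3 + g\right)\right)\right) + g = \left(g + \left(-3 + 2 g\right)\right) + g = \left(-3 + 3 g\right) + g = -3 + 4 g$)
$J{\left(-5,5 \right)} t{\left(-10 \right)} = - 3 \left(-3 + 4 \left(-10\right)\right) = - 3 \left(-3 - 40\right) = \left(-3\right) \left(-43\right) = 129$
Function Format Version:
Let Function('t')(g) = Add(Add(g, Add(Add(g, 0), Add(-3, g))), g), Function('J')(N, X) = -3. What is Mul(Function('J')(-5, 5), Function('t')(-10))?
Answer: 129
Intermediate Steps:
Function('t')(g) = Add(-3, Mul(4, g)) (Function('t')(g) = Add(Add(g, Add(g, Add(-3, g))), g) = Add(Add(g, Add(-3, Mul(2, g))), g) = Add(Add(-3, Mul(3, g)), g) = Add(-3, Mul(4, g)))
Mul(Function('J')(-5, 5), Function('t')(-10)) = Mul(-3, Add(-3, Mul(4, -10))) = Mul(-3, Add(-3, -40)) = Mul(-3, -43) = 129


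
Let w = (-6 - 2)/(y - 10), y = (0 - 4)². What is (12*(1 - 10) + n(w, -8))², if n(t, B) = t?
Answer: 107584/9 ≈ 11954.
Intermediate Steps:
y = 16 (y = (-4)² = 16)
w = -4/3 (w = (-6 - 2)/(16 - 10) = -8/6 = -8*⅙ = -4/3 ≈ -1.3333)
(12*(1 - 10) + n(w, -8))² = (12*(1 - 10) - 4/3)² = (12*(-9) - 4/3)² = (-108 - 4/3)² = (-328/3)² = 107584/9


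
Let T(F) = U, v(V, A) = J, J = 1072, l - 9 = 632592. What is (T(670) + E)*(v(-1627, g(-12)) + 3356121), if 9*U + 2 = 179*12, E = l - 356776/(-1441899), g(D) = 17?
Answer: 1021136041810287011/480633 ≈ 2.1246e+12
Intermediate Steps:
l = 632601 (l = 9 + 632592 = 632601)
v(V, A) = 1072
E = 912147106075/1441899 (E = 632601 - 356776/(-1441899) = 632601 - 356776*(-1)/1441899 = 632601 - 1*(-356776/1441899) = 632601 + 356776/1441899 = 912147106075/1441899 ≈ 6.3260e+5)
U = 2146/9 (U = -2/9 + (179*12)/9 = -2/9 + (⅑)*2148 = -2/9 + 716/3 = 2146/9 ≈ 238.44)
T(F) = 2146/9
(T(670) + E)*(v(-1627, g(-12)) + 3356121) = (2146/9 + 912147106075/1441899)*(1072 + 3356121) = (304163639627/480633)*3357193 = 1021136041810287011/480633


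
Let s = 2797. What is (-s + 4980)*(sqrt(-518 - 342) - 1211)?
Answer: -2643613 + 4366*I*sqrt(215) ≈ -2.6436e+6 + 64018.0*I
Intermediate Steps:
(-s + 4980)*(sqrt(-518 - 342) - 1211) = (-1*2797 + 4980)*(sqrt(-518 - 342) - 1211) = (-2797 + 4980)*(sqrt(-860) - 1211) = 2183*(2*I*sqrt(215) - 1211) = 2183*(-1211 + 2*I*sqrt(215)) = -2643613 + 4366*I*sqrt(215)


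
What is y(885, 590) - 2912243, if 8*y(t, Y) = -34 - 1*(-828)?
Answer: -11648575/4 ≈ -2.9121e+6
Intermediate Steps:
y(t, Y) = 397/4 (y(t, Y) = (-34 - 1*(-828))/8 = (-34 + 828)/8 = (⅛)*794 = 397/4)
y(885, 590) - 2912243 = 397/4 - 2912243 = -11648575/4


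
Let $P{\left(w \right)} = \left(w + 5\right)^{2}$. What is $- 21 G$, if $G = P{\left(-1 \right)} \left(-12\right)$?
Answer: $4032$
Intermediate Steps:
$P{\left(w \right)} = \left(5 + w\right)^{2}$
$G = -192$ ($G = \left(5 - 1\right)^{2} \left(-12\right) = 4^{2} \left(-12\right) = 16 \left(-12\right) = -192$)
$- 21 G = \left(-21\right) \left(-192\right) = 4032$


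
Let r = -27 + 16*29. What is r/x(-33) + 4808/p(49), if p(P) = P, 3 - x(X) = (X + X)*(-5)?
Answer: 1550803/16023 ≈ 96.786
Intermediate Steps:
x(X) = 3 + 10*X (x(X) = 3 - (X + X)*(-5) = 3 - 2*X*(-5) = 3 - (-10)*X = 3 + 10*X)
r = 437 (r = -27 + 464 = 437)
r/x(-33) + 4808/p(49) = 437/(3 + 10*(-33)) + 4808/49 = 437/(3 - 330) + 4808*(1/49) = 437/(-327) + 4808/49 = 437*(-1/327) + 4808/49 = -437/327 + 4808/49 = 1550803/16023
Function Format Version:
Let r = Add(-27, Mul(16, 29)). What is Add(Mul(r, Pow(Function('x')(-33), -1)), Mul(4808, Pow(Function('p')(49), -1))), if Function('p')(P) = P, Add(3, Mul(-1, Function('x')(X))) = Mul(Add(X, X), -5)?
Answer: Rational(1550803, 16023) ≈ 96.786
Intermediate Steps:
Function('x')(X) = Add(3, Mul(10, X)) (Function('x')(X) = Add(3, Mul(-1, Mul(Add(X, X), -5))) = Add(3, Mul(-1, Mul(Mul(2, X), -5))) = Add(3, Mul(-1, Mul(-10, X))) = Add(3, Mul(10, X)))
r = 437 (r = Add(-27, 464) = 437)
Add(Mul(r, Pow(Function('x')(-33), -1)), Mul(4808, Pow(Function('p')(49), -1))) = Add(Mul(437, Pow(Add(3, Mul(10, -33)), -1)), Mul(4808, Pow(49, -1))) = Add(Mul(437, Pow(Add(3, -330), -1)), Mul(4808, Rational(1, 49))) = Add(Mul(437, Pow(-327, -1)), Rational(4808, 49)) = Add(Mul(437, Rational(-1, 327)), Rational(4808, 49)) = Add(Rational(-437, 327), Rational(4808, 49)) = Rational(1550803, 16023)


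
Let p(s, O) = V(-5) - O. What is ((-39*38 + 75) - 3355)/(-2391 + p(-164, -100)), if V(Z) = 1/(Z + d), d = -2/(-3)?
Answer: 30953/14893 ≈ 2.0784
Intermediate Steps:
d = ⅔ (d = -2*(-⅓) = ⅔ ≈ 0.66667)
V(Z) = 1/(⅔ + Z) (V(Z) = 1/(Z + ⅔) = 1/(⅔ + Z))
p(s, O) = -3/13 - O (p(s, O) = 3/(2 + 3*(-5)) - O = 3/(2 - 15) - O = 3/(-13) - O = 3*(-1/13) - O = -3/13 - O)
((-39*38 + 75) - 3355)/(-2391 + p(-164, -100)) = ((-39*38 + 75) - 3355)/(-2391 + (-3/13 - 1*(-100))) = ((-1482 + 75) - 3355)/(-2391 + (-3/13 + 100)) = (-1407 - 3355)/(-2391 + 1297/13) = -4762/(-29786/13) = -4762*(-13/29786) = 30953/14893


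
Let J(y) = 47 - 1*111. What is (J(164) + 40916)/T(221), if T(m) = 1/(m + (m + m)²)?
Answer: 7990038420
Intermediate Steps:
T(m) = 1/(m + 4*m²) (T(m) = 1/(m + (2*m)²) = 1/(m + 4*m²))
J(y) = -64 (J(y) = 47 - 111 = -64)
(J(164) + 40916)/T(221) = (-64 + 40916)/((1/(221*(1 + 4*221)))) = 40852/((1/(221*(1 + 884)))) = 40852/(((1/221)/885)) = 40852/(((1/221)*(1/885))) = 40852/(1/195585) = 40852*195585 = 7990038420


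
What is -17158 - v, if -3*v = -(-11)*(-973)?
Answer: -62177/3 ≈ -20726.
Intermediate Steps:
v = 10703/3 (v = -(-11)*(-1*(-973))/3 = -(-11)*973/3 = -⅓*(-10703) = 10703/3 ≈ 3567.7)
-17158 - v = -17158 - 1*10703/3 = -17158 - 10703/3 = -62177/3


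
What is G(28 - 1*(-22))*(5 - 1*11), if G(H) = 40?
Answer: -240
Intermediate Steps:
G(28 - 1*(-22))*(5 - 1*11) = 40*(5 - 1*11) = 40*(5 - 11) = 40*(-6) = -240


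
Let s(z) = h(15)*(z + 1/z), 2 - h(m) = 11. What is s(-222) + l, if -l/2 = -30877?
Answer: 4717651/74 ≈ 63752.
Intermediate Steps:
l = 61754 (l = -2*(-30877) = 61754)
h(m) = -9 (h(m) = 2 - 1*11 = 2 - 11 = -9)
s(z) = -9*z - 9/z (s(z) = -9*(z + 1/z) = -9*z - 9/z)
s(-222) + l = (-9*(-222) - 9/(-222)) + 61754 = (1998 - 9*(-1/222)) + 61754 = (1998 + 3/74) + 61754 = 147855/74 + 61754 = 4717651/74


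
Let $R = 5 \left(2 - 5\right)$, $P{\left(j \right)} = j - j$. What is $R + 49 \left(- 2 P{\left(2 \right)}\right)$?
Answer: $-15$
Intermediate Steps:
$P{\left(j \right)} = 0$
$R = -15$ ($R = 5 \left(-3\right) = -15$)
$R + 49 \left(- 2 P{\left(2 \right)}\right) = -15 + 49 \left(\left(-2\right) 0\right) = -15 + 49 \cdot 0 = -15 + 0 = -15$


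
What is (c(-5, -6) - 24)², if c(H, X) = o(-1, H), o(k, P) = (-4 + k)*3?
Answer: 1521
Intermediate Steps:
o(k, P) = -12 + 3*k
c(H, X) = -15 (c(H, X) = -12 + 3*(-1) = -12 - 3 = -15)
(c(-5, -6) - 24)² = (-15 - 24)² = (-39)² = 1521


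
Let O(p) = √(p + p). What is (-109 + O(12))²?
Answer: 11905 - 436*√6 ≈ 10837.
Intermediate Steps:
O(p) = √2*√p (O(p) = √(2*p) = √2*√p)
(-109 + O(12))² = (-109 + √2*√12)² = (-109 + √2*(2*√3))² = (-109 + 2*√6)²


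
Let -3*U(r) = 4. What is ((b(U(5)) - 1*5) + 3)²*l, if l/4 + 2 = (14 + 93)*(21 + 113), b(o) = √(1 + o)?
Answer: 630784/3 - 229376*I*√3/3 ≈ 2.1026e+5 - 1.3243e+5*I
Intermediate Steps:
U(r) = -4/3 (U(r) = -⅓*4 = -4/3)
l = 57344 (l = -8 + 4*((14 + 93)*(21 + 113)) = -8 + 4*(107*134) = -8 + 4*14338 = -8 + 57352 = 57344)
((b(U(5)) - 1*5) + 3)²*l = ((√(1 - 4/3) - 1*5) + 3)²*57344 = ((√(-⅓) - 5) + 3)²*57344 = ((I*√3/3 - 5) + 3)²*57344 = ((-5 + I*√3/3) + 3)²*57344 = (-2 + I*√3/3)²*57344 = 57344*(-2 + I*√3/3)²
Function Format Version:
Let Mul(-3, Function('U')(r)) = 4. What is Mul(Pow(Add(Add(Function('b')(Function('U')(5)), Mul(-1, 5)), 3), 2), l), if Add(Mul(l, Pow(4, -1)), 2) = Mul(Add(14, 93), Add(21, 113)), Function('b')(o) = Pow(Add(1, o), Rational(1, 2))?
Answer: Add(Rational(630784, 3), Mul(Rational(-229376, 3), I, Pow(3, Rational(1, 2)))) ≈ Add(2.1026e+5, Mul(-1.3243e+5, I))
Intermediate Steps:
Function('U')(r) = Rational(-4, 3) (Function('U')(r) = Mul(Rational(-1, 3), 4) = Rational(-4, 3))
l = 57344 (l = Add(-8, Mul(4, Mul(Add(14, 93), Add(21, 113)))) = Add(-8, Mul(4, Mul(107, 134))) = Add(-8, Mul(4, 14338)) = Add(-8, 57352) = 57344)
Mul(Pow(Add(Add(Function('b')(Function('U')(5)), Mul(-1, 5)), 3), 2), l) = Mul(Pow(Add(Add(Pow(Add(1, Rational(-4, 3)), Rational(1, 2)), Mul(-1, 5)), 3), 2), 57344) = Mul(Pow(Add(Add(Pow(Rational(-1, 3), Rational(1, 2)), -5), 3), 2), 57344) = Mul(Pow(Add(Add(Mul(Rational(1, 3), I, Pow(3, Rational(1, 2))), -5), 3), 2), 57344) = Mul(Pow(Add(Add(-5, Mul(Rational(1, 3), I, Pow(3, Rational(1, 2)))), 3), 2), 57344) = Mul(Pow(Add(-2, Mul(Rational(1, 3), I, Pow(3, Rational(1, 2)))), 2), 57344) = Mul(57344, Pow(Add(-2, Mul(Rational(1, 3), I, Pow(3, Rational(1, 2)))), 2))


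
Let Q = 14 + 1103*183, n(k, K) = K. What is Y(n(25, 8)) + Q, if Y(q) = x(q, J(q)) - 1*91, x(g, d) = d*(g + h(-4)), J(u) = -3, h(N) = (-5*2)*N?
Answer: 201628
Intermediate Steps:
h(N) = -10*N
x(g, d) = d*(40 + g) (x(g, d) = d*(g - 10*(-4)) = d*(g + 40) = d*(40 + g))
Q = 201863 (Q = 14 + 201849 = 201863)
Y(q) = -211 - 3*q (Y(q) = -3*(40 + q) - 1*91 = (-120 - 3*q) - 91 = -211 - 3*q)
Y(n(25, 8)) + Q = (-211 - 3*8) + 201863 = (-211 - 24) + 201863 = -235 + 201863 = 201628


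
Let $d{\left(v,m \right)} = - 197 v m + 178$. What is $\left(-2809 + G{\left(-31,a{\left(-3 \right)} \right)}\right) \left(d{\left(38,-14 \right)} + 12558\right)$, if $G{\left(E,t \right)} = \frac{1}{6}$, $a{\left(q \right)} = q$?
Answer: $-330150270$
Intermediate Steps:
$d{\left(v,m \right)} = 178 - 197 m v$ ($d{\left(v,m \right)} = - 197 m v + 178 = 178 - 197 m v$)
$G{\left(E,t \right)} = \frac{1}{6}$
$\left(-2809 + G{\left(-31,a{\left(-3 \right)} \right)}\right) \left(d{\left(38,-14 \right)} + 12558\right) = \left(-2809 + \frac{1}{6}\right) \left(\left(178 - \left(-2758\right) 38\right) + 12558\right) = - \frac{16853 \left(\left(178 + 104804\right) + 12558\right)}{6} = - \frac{16853 \left(104982 + 12558\right)}{6} = \left(- \frac{16853}{6}\right) 117540 = -330150270$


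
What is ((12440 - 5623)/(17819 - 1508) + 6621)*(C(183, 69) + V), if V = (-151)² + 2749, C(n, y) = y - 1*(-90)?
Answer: 2776622081132/16311 ≈ 1.7023e+8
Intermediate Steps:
C(n, y) = 90 + y (C(n, y) = y + 90 = 90 + y)
V = 25550 (V = 22801 + 2749 = 25550)
((12440 - 5623)/(17819 - 1508) + 6621)*(C(183, 69) + V) = ((12440 - 5623)/(17819 - 1508) + 6621)*((90 + 69) + 25550) = (6817/16311 + 6621)*(159 + 25550) = (6817*(1/16311) + 6621)*25709 = (6817/16311 + 6621)*25709 = (108001948/16311)*25709 = 2776622081132/16311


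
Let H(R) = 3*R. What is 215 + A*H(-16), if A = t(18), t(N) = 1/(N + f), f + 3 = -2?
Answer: 2747/13 ≈ 211.31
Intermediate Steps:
f = -5 (f = -3 - 2 = -5)
t(N) = 1/(-5 + N) (t(N) = 1/(N - 5) = 1/(-5 + N))
A = 1/13 (A = 1/(-5 + 18) = 1/13 ≈ 0.076923)
215 + A*H(-16) = 215 + (3*(-16))/13 = 215 + (1/13)*(-48) = 215 - 48/13 = 2747/13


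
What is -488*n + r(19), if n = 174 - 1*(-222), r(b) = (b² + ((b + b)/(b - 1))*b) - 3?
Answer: -1735649/9 ≈ -1.9285e+5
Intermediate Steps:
r(b) = -3 + b² + 2*b²/(-1 + b) (r(b) = (b² + ((2*b)/(-1 + b))*b) - 3 = (b² + (2*b/(-1 + b))*b) - 3 = (b² + 2*b²/(-1 + b)) - 3 = -3 + b² + 2*b²/(-1 + b))
n = 396 (n = 174 + 222 = 396)
-488*n + r(19) = -488*396 + (3 + 19² + 19³ - 3*19)/(-1 + 19) = -193248 + (3 + 361 + 6859 - 57)/18 = -193248 + (1/18)*7166 = -193248 + 3583/9 = -1735649/9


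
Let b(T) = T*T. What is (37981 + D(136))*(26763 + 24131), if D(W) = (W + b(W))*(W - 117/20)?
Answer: 626743273026/5 ≈ 1.2535e+11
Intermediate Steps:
b(T) = T²
D(W) = (-117/20 + W)*(W + W²) (D(W) = (W + W²)*(W - 117/20) = (W + W²)*(-117/20 + W) = (-117/20 + W)*(W + W²))
(37981 + D(136))*(26763 + 24131) = (37981 + (1/20)*136*(-117 - 97*136 + 20*136²))*(26763 + 24131) = (37981 + (1/20)*136*(-117 - 13192 + 20*18496))*50894 = (37981 + (1/20)*136*(-117 - 13192 + 369920))*50894 = (37981 + (1/20)*136*356611)*50894 = (37981 + 12124774/5)*50894 = (12314679/5)*50894 = 626743273026/5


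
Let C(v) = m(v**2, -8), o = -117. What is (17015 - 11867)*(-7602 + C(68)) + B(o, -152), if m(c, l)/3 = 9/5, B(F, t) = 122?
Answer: -195535874/5 ≈ -3.9107e+7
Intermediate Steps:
m(c, l) = 27/5 (m(c, l) = 3*(9/5) = 27/5)
C(v) = 27/5
(17015 - 11867)*(-7602 + C(68)) + B(o, -152) = (17015 - 11867)*(-7602 + 27/5) + 122 = 5148*(-37983/5) + 122 = -195536484/5 + 122 = -195535874/5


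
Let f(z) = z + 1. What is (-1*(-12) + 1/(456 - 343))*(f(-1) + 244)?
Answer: 331108/113 ≈ 2930.2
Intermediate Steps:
f(z) = 1 + z
(-1*(-12) + 1/(456 - 343))*(f(-1) + 244) = (-1*(-12) + 1/(456 - 343))*((1 - 1) + 244) = (12 + 1/113)*(0 + 244) = (12 + 1/113)*244 = (1357/113)*244 = 331108/113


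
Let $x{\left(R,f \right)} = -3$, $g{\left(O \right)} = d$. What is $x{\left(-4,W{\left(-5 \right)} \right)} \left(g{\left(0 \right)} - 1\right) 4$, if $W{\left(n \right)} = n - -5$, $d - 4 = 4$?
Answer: $-84$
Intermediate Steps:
$d = 8$ ($d = 4 + 4 = 8$)
$g{\left(O \right)} = 8$
$W{\left(n \right)} = 5 + n$ ($W{\left(n \right)} = n + 5 = 5 + n$)
$x{\left(-4,W{\left(-5 \right)} \right)} \left(g{\left(0 \right)} - 1\right) 4 = - 3 \left(8 - 1\right) 4 = - 3 \cdot 7 \cdot 4 = \left(-3\right) 28 = -84$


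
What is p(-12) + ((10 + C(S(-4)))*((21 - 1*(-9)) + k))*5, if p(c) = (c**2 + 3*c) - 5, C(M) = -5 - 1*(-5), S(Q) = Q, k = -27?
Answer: 253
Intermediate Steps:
C(M) = 0 (C(M) = -5 + 5 = 0)
p(c) = -5 + c**2 + 3*c
p(-12) + ((10 + C(S(-4)))*((21 - 1*(-9)) + k))*5 = (-5 + (-12)**2 + 3*(-12)) + ((10 + 0)*((21 - 1*(-9)) - 27))*5 = (-5 + 144 - 36) + (10*((21 + 9) - 27))*5 = 103 + (10*(30 - 27))*5 = 103 + (10*3)*5 = 103 + 30*5 = 103 + 150 = 253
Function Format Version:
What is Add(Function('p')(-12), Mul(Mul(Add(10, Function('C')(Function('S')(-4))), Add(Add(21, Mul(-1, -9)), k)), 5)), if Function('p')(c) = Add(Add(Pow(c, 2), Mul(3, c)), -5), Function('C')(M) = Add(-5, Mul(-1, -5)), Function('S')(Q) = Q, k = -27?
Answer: 253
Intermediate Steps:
Function('C')(M) = 0 (Function('C')(M) = Add(-5, 5) = 0)
Function('p')(c) = Add(-5, Pow(c, 2), Mul(3, c))
Add(Function('p')(-12), Mul(Mul(Add(10, Function('C')(Function('S')(-4))), Add(Add(21, Mul(-1, -9)), k)), 5)) = Add(Add(-5, Pow(-12, 2), Mul(3, -12)), Mul(Mul(Add(10, 0), Add(Add(21, Mul(-1, -9)), -27)), 5)) = Add(Add(-5, 144, -36), Mul(Mul(10, Add(Add(21, 9), -27)), 5)) = Add(103, Mul(Mul(10, Add(30, -27)), 5)) = Add(103, Mul(Mul(10, 3), 5)) = Add(103, Mul(30, 5)) = Add(103, 150) = 253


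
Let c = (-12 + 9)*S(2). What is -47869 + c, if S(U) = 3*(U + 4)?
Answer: -47923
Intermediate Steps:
S(U) = 12 + 3*U (S(U) = 3*(4 + U) = 12 + 3*U)
c = -54 (c = (-12 + 9)*(12 + 3*2) = -3*(12 + 6) = -3*18 = -54)
-47869 + c = -47869 - 54 = -47923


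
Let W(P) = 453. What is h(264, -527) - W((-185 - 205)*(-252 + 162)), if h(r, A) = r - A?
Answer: 338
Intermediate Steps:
h(264, -527) - W((-185 - 205)*(-252 + 162)) = (264 - 1*(-527)) - 1*453 = (264 + 527) - 453 = 791 - 453 = 338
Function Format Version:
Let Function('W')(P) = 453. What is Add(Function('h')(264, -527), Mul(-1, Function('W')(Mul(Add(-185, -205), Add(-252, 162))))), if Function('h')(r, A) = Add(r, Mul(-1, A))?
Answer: 338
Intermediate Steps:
Add(Function('h')(264, -527), Mul(-1, Function('W')(Mul(Add(-185, -205), Add(-252, 162))))) = Add(Add(264, Mul(-1, -527)), Mul(-1, 453)) = Add(Add(264, 527), -453) = Add(791, -453) = 338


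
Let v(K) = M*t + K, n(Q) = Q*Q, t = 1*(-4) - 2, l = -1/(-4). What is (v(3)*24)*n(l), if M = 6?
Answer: -99/2 ≈ -49.500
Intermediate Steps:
l = ¼ (l = -1*(-¼) = ¼ ≈ 0.25000)
t = -6 (t = -4 - 2 = -6)
n(Q) = Q²
v(K) = -36 + K (v(K) = 6*(-6) + K = -36 + K)
(v(3)*24)*n(l) = ((-36 + 3)*24)*(¼)² = -33*24*(1/16) = -792*1/16 = -99/2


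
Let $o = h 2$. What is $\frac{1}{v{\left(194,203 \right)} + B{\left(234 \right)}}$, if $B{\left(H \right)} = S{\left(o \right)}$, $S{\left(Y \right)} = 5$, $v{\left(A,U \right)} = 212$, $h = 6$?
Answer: $\frac{1}{217} \approx 0.0046083$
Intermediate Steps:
$o = 12$ ($o = 6 \cdot 2 = 12$)
$B{\left(H \right)} = 5$
$\frac{1}{v{\left(194,203 \right)} + B{\left(234 \right)}} = \frac{1}{212 + 5} = \frac{1}{217}$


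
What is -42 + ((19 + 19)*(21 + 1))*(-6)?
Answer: -5058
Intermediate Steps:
-42 + ((19 + 19)*(21 + 1))*(-6) = -42 + (38*22)*(-6) = -42 + 836*(-6) = -42 - 5016 = -5058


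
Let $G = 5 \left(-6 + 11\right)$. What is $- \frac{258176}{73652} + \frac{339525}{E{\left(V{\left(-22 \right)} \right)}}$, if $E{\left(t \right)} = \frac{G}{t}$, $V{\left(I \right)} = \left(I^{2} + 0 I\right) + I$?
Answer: $\frac{115530867742}{18413} \approx 6.2744 \cdot 10^{6}$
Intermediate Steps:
$V{\left(I \right)} = I + I^{2}$ ($V{\left(I \right)} = \left(I^{2} + 0\right) + I = I^{2} + I = I + I^{2}$)
$G = 25$ ($G = 5 \cdot 5 = 25$)
$E{\left(t \right)} = \frac{25}{t}$
$- \frac{258176}{73652} + \frac{339525}{E{\left(V{\left(-22 \right)} \right)}} = - \frac{258176}{73652} + \frac{339525}{25 \frac{1}{\left(-22\right) \left(1 - 22\right)}} = \left(-258176\right) \frac{1}{73652} + \frac{339525}{25 \frac{1}{\left(-22\right) \left(-21\right)}} = - \frac{64544}{18413} + \frac{339525}{25 \cdot \frac{1}{462}} = - \frac{64544}{18413} + \frac{339525}{\frac{25}{462}} = - \frac{64544}{18413} + 339525 \cdot \frac{462}{25} = - \frac{64544}{18413} + 6274422 = \frac{115530867742}{18413}$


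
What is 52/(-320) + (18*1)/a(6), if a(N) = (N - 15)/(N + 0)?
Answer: -973/80 ≈ -12.163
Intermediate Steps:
a(N) = (-15 + N)/N
52/(-320) + (18*1)/a(6) = 52/(-320) + (18*1)/(((-15 + 6)/6)) = 52*(-1/320) + 18/(((⅙)*(-9))) = -13/80 + 18/(-3/2) = -13/80 + 18*(-⅔) = -13/80 - 12 = -973/80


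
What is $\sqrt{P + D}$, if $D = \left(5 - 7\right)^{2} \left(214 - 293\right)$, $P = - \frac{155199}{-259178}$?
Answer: $\frac{i \sqrt{21186518309722}}{259178} \approx 17.76 i$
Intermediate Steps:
$P = \frac{155199}{259178}$ ($P = \left(-155199\right) \left(- \frac{1}{259178}\right) = \frac{155199}{259178} \approx 0.59881$)
$D = -316$ ($D = \left(-2\right)^{2} \left(-79\right) = 4 \left(-79\right) = -316$)
$\sqrt{P + D} = \sqrt{\frac{155199}{259178} - 316} = \sqrt{- \frac{81745049}{259178}} = \frac{i \sqrt{21186518309722}}{259178}$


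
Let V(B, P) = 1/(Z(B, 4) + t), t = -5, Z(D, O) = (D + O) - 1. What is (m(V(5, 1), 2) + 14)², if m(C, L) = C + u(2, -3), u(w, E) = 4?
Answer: 3025/9 ≈ 336.11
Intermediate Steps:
Z(D, O) = -1 + D + O
V(B, P) = 1/(-2 + B) (V(B, P) = 1/((-1 + B + 4) - 5) = 1/((3 + B) - 5) = 1/(-2 + B))
m(C, L) = 4 + C (m(C, L) = C + 4 = 4 + C)
(m(V(5, 1), 2) + 14)² = ((4 + 1/(-2 + 5)) + 14)² = ((4 + 1/3) + 14)² = ((4 + ⅓) + 14)² = (13/3 + 14)² = (55/3)² = 3025/9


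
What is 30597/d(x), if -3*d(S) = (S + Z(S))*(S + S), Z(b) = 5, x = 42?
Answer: -93/4 ≈ -23.250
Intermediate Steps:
d(S) = -2*S*(5 + S)/3 (d(S) = -(S + 5)*(S + S)/3 = -(5 + S)*2*S/3 = -2*S*(5 + S)/3)
30597/d(x) = 30597/((-⅔*42*(5 + 42))) = 30597/((-⅔*42*47)) = 30597/(-1316) = 30597*(-1/1316) = -93/4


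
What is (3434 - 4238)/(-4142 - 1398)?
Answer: 201/1385 ≈ 0.14513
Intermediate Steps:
(3434 - 4238)/(-4142 - 1398) = -804/(-5540) = -804*(-1/5540) = 201/1385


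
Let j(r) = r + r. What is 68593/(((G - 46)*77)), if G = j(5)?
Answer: -9799/396 ≈ -24.745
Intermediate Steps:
j(r) = 2*r
G = 10 (G = 2*5 = 10)
68593/(((G - 46)*77)) = 68593/(((10 - 46)*77)) = 68593/((-36*77)) = 68593/(-2772) = 68593*(-1/2772) = -9799/396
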